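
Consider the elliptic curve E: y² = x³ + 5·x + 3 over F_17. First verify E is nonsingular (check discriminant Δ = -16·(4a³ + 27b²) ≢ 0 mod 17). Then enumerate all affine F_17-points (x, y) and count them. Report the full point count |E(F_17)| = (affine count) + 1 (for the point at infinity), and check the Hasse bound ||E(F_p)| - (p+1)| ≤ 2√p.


Affine points = {(1, 3), (1, 14), (2, 2), (2, 15), (4, 6), (4, 11), (5, 0), (10, 4), (10, 13), (13, 2), (13, 15), (15, 6), (15, 11)}; affine count = 13; |E(F_17)| = 14.

Discriminant check: Δ ∝ 4a³ + 27b² = 4·5³ + 27·3² = 4·125 + 27·9 ≡ 12 (mod 17). Nonzero ⇒ E is nonsingular.
For each x ∈ F_17, compute rhs = x³ + 5·x + 3 mod 17, then count y ∈ F_17 with y² ≡ rhs.
  x = 0: rhs = 3, matching y values: none (0 points).
  x = 1: rhs = 9, matching y values: 3, 14 (2 points).
  x = 2: rhs = 4, matching y values: 2, 15 (2 points).
  x = 3: rhs = 11, matching y values: none (0 points).
  x = 4: rhs = 2, matching y values: 6, 11 (2 points).
  x = 5: rhs = 0, matching y values: 0 (1 points).
  x = 6: rhs = 11, matching y values: none (0 points).
  x = 7: rhs = 7, matching y values: none (0 points).
  x = 8: rhs = 11, matching y values: none (0 points).
  x = 9: rhs = 12, matching y values: none (0 points).
  x = 10: rhs = 16, matching y values: 4, 13 (2 points).
  x = 11: rhs = 12, matching y values: none (0 points).
  x = 12: rhs = 6, matching y values: none (0 points).
  x = 13: rhs = 4, matching y values: 2, 15 (2 points).
  x = 14: rhs = 12, matching y values: none (0 points).
  x = 15: rhs = 2, matching y values: 6, 11 (2 points).
  x = 16: rhs = 14, matching y values: none (0 points).
Total affine count: 13.
Full point count |E(F_17)| = 13 + 1 = 14.
Hasse bound: |14 − (17+1)| = |-4| = 4 ≤ 2√17 ≈ 8.2462 ✓.


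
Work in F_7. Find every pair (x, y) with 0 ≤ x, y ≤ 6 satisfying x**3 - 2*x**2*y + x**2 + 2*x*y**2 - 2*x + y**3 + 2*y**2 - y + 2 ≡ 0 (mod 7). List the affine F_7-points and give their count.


Affine F_7-points: {(1, 3), (4, 2), (6, 4)}; count = 3.

For each of the 49 pairs (x, y) ∈ F_7², evaluate f(x, y) mod 7. Record the zeros.
  x = 0: [0↦2, 1↦4, 2↦2, 3↦2, 4↦3, 5↦4, 6↦4]  zeros at y ∈ ∅
  x = 1: [0↦2, 1↦4, 2↦6, 3↦0, 4↦6, 5↦2, 6↦1]  zeros at y ∈ {3}
  x = 2: [0↦3, 1↦1, 2↦3, 3↦1, 4↦1, 5↦2, 6↦3]  zeros at y ∈ ∅
  x = 3: [0↦4, 1↦1, 2↦6, 3↦4, 4↦1, 5↦3, 6↦2]  zeros at y ∈ ∅
  x = 4: [0↦4, 1↦3, 2↦0, 3↦1, 4↦5, 5↦4, 6↦4]  zeros at y ∈ {2}
  x = 5: [0↦2, 1↦6, 2↦5, 3↦5, 4↦5, 5↦4, 6↦1]  zeros at y ∈ ∅
  x = 6: [0↦4, 1↦2, 2↦6, 3↦1, 4↦0, 5↦2, 6↦6]  zeros at y ∈ {4}
Collecting zeros: affine points = {(1, 3), (4, 2), (6, 4)}.
Total count |C(F_7)_aff| = 3.


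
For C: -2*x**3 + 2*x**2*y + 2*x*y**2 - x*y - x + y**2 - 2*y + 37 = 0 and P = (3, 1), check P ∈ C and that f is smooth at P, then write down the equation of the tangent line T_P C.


Tangent line at P: -42*x + 27*y + 99 = 0.

Step 1: f(3, 1) = 0, so P lies on C.
Step 2: partial derivatives
  f_x(x, y) = -6*x**2 + 4*x*y + 2*y**2 - y - 1, f_y(x, y) = 2*x**2 + 4*x*y - x + 2*y - 2.
  f_x(P) = -42, f_y(P) = 27 (gradient nonzero, so P is smooth).
Step 3: tangent line at P: -42·(x − 3) + 27·(y − 1) = 0.
Expanding: -42*x + 27*y + 99 = 0.


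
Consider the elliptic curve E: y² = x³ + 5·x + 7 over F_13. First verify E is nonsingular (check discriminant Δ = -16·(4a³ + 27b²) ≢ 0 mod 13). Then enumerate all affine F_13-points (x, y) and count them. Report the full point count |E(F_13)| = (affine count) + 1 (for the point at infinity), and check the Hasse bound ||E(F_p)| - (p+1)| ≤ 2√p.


Affine points = {(1, 0), (2, 5), (2, 8), (3, 6), (3, 7), (4, 0), (5, 1), (5, 12), (8, 0), (9, 1), (9, 12), (10, 2), (10, 11), (12, 1), (12, 12)}; affine count = 15; |E(F_13)| = 16.

Discriminant check: Δ ∝ 4a³ + 27b² = 4·5³ + 27·7² = 4·125 + 27·49 ≡ 3 (mod 13). Nonzero ⇒ E is nonsingular.
For each x ∈ F_13, compute rhs = x³ + 5·x + 7 mod 13, then count y ∈ F_13 with y² ≡ rhs.
  x = 0: rhs = 7, matching y values: none (0 points).
  x = 1: rhs = 0, matching y values: 0 (1 points).
  x = 2: rhs = 12, matching y values: 5, 8 (2 points).
  x = 3: rhs = 10, matching y values: 6, 7 (2 points).
  x = 4: rhs = 0, matching y values: 0 (1 points).
  x = 5: rhs = 1, matching y values: 1, 12 (2 points).
  x = 6: rhs = 6, matching y values: none (0 points).
  x = 7: rhs = 8, matching y values: none (0 points).
  x = 8: rhs = 0, matching y values: 0 (1 points).
  x = 9: rhs = 1, matching y values: 1, 12 (2 points).
  x = 10: rhs = 4, matching y values: 2, 11 (2 points).
  x = 11: rhs = 2, matching y values: none (0 points).
  x = 12: rhs = 1, matching y values: 1, 12 (2 points).
Total affine count: 15.
Full point count |E(F_13)| = 15 + 1 = 16.
Hasse bound: |16 − (13+1)| = |2| = 2 ≤ 2√13 ≈ 7.2111 ✓.


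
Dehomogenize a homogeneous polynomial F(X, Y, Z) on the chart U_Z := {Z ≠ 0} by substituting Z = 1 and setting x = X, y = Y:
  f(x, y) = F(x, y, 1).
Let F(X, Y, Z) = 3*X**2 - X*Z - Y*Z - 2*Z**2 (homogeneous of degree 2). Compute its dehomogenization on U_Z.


f(x, y) = 3*x**2 - x - y - 2

On U_Z we set Z = 1. Each monomial c·X^i·Y^j·Z^k in F becomes c·x^i·y^j·1^k = c·x^i·y^j.
Substituting Z = 1: F(X, Y, 1) = 3*x**2 - x - y - 2.
Note: deg(f) ≤ deg(F) = 2; strict inequality happens when F is divisible by Z (lost terms).


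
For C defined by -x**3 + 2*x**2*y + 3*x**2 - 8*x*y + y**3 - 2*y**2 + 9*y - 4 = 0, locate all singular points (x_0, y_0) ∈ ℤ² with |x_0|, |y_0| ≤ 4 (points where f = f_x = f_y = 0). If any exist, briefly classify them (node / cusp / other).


Singular points: {(2, 1)}; classification: node.

Compute partial derivatives:
  f_x = -3*x**2 + 4*x*y + 6*x - 8*y.
  f_y = 2*x**2 - 8*x + 3*y**2 - 4*y + 9.
Scan x_0 ∈ {−4, ..., 4}. For each x_0, f_y(x_0, y) is a polynomial in y; find its integer roots y ∈ {−4, ..., 4}, then test f_x and f at those candidates.
  x = -4: f_y(-4, y) = 3*y**2 - 4*y + 73; no integer root y with |y| ≤ 4.
  x = -3: f_y(-3, y) = 3*y**2 - 4*y + 51; no integer root y with |y| ≤ 4.
  x = -2: f_y(-2, y) = 3*y**2 - 4*y + 33; no integer root y with |y| ≤ 4.
  x = -1: f_y(-1, y) = 3*y**2 - 4*y + 19; no integer root y with |y| ≤ 4.
  x = 0: f_y(0, y) = 3*y**2 - 4*y + 9; no integer root y with |y| ≤ 4.
  x = 1: f_y(1, y) = 3*y**2 - 4*y + 3; no integer root y with |y| ≤ 4.
  x = 2: f_y(2, y) = 3*y**2 - 4*y + 1; vanishes at y ∈ {1}. (2, 1): f_x = 0, f = 0 — SINGULAR.
  x = 3: f_y(3, y) = 3*y**2 - 4*y + 3; no integer root y with |y| ≤ 4.
  x = 4: f_y(4, y) = 3*y**2 - 4*y + 9; no integer root y with |y| ≤ 4.
Only singular point on the grid: (2, 1).
Classify: substitute x = 2 + u, y = 1 + v and expand: f = -u**3 + 2*u**2*v - u**2 + v**3 + v**2.
No constant or linear terms (consistent with a singular point). Quadratic part: -u**2 + v**2. Cubic part: -u**3 + 2*u**2*v + v**3.
The quadratic part v**2 - u**2 = (v − u)(v + u) splits into two distinct linear factors, so there are two distinct tangent lines y − 1 = ±(x − 2) — this is a node (ordinary double point).
Classification: node.


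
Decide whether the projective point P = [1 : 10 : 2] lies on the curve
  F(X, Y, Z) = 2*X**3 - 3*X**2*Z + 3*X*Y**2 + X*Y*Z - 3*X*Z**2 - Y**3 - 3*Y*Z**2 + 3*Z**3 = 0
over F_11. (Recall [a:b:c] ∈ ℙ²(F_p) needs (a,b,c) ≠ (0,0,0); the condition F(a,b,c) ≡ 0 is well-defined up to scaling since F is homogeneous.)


F(1,10,2) ≡ 0 (mod 11); P is on the curve.

Evaluate F(1, 10, 2) term-by-term (mod 11).
  2*X**3 ↦ 2·1·1·1 = 2
  -3*X**2*Z ↦ -3·1·1·2 = -6
  3*X*Y**2 ↦ 3·1·100·1 = 300
  X*Y*Z ↦ 1·1·10·2 = 20
  -3*X*Z**2 ↦ -3·1·1·4 = -12
  -Y**3 ↦ -1·1·1000·1 = -1000
  -3*Y*Z**2 ↦ -3·1·10·4 = -120
  3*Z**3 ↦ 3·1·1·8 = 24
Sum: F(1, 10, 2) = (2) + (-6) + (300) + (20) + (-12) + (-1000) + (-120) + (24) = -792.
Reducing mod 11: -792 ≡ 0 (mod 11).
Since F(a, b, c) ≡ 0 (mod 11), P lies on the curve.


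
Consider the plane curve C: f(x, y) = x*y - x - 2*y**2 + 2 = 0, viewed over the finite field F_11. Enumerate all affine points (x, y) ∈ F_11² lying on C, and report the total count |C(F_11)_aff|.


Affine F_11-points: {(0, 1), (0, 10), (1, 1), (1, 5), (2, 0), (2, 1), (3, 1), (3, 6), (4, 1), (5, 1), (5, 7), (6, 1), (6, 2), (7, 1), (7, 8), (8, 1), (8, 3), (9, 1), (9, 9), (10, 1), (10, 4)}; count = 21.

For each of the 121 pairs (x, y) ∈ F_11², evaluate f(x, y) mod 11. Record the zeros.
  x = 0: [0↦2, 1↦0, 2↦5, 3↦6, 4↦3, 5↦7, 6↦7, 7↦3, 8↦6, 9↦5, 10↦0]  zeros at y ∈ {1, 10}
  x = 1: [0↦1, 1↦0, 2↦6, 3↦8, 4↦6, 5↦0, 6↦1, 7↦9, 8↦2, 9↦2, 10↦9]  zeros at y ∈ {1, 5}
  x = 2: [0↦0, 1↦0, 2↦7, 3↦10, 4↦9, 5↦4, 6↦6, 7↦4, 8↦9, 9↦10, 10↦7]  zeros at y ∈ {0, 1}
  x = 3: [0↦10, 1↦0, 2↦8, 3↦1, 4↦1, 5↦8, 6↦0, 7↦10, 8↦5, 9↦7, 10↦5]  zeros at y ∈ {1, 6}
  x = 4: [0↦9, 1↦0, 2↦9, 3↦3, 4↦4, 5↦1, 6↦5, 7↦5, 8↦1, 9↦4, 10↦3]  zeros at y ∈ {1}
  x = 5: [0↦8, 1↦0, 2↦10, 3↦5, 4↦7, 5↦5, 6↦10, 7↦0, 8↦8, 9↦1, 10↦1]  zeros at y ∈ {1, 7}
  x = 6: [0↦7, 1↦0, 2↦0, 3↦7, 4↦10, 5↦9, 6↦4, 7↦6, 8↦4, 9↦9, 10↦10]  zeros at y ∈ {1, 2}
  x = 7: [0↦6, 1↦0, 2↦1, 3↦9, 4↦2, 5↦2, 6↦9, 7↦1, 8↦0, 9↦6, 10↦8]  zeros at y ∈ {1, 8}
  x = 8: [0↦5, 1↦0, 2↦2, 3↦0, 4↦5, 5↦6, 6↦3, 7↦7, 8↦7, 9↦3, 10↦6]  zeros at y ∈ {1, 3}
  x = 9: [0↦4, 1↦0, 2↦3, 3↦2, 4↦8, 5↦10, 6↦8, 7↦2, 8↦3, 9↦0, 10↦4]  zeros at y ∈ {1, 9}
  x = 10: [0↦3, 1↦0, 2↦4, 3↦4, 4↦0, 5↦3, 6↦2, 7↦8, 8↦10, 9↦8, 10↦2]  zeros at y ∈ {1, 4}
Collecting zeros: affine points = {(0, 1), (0, 10), (1, 1), (1, 5), (2, 0), (2, 1), (3, 1), (3, 6), (4, 1), (5, 1), (5, 7), (6, 1), (6, 2), (7, 1), (7, 8), (8, 1), (8, 3), (9, 1), (9, 9), (10, 1), (10, 4)}.
Total count |C(F_11)_aff| = 21.


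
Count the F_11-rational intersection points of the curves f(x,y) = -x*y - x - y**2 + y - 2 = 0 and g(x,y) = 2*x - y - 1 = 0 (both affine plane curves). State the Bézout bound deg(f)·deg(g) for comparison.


Common zeros: ∅; count = 0; Bézout bound = 2.

deg(f) = 2, deg(g) = 1, so Bézout bound = 2.
Scan x ∈ F_11. For each x, list the y ∈ F_11 with f(x, y) ≡ 0 and those with g(x, y) ≡ 0 (mod 11); the common zeros in that column are the intersection.
  x = 0: f ≡ 0 at y ∈ {5, 7}; g ≡ 0 at y ∈ {10}; common: ∅.
  x = 1: f ≡ 0 at y ∈ ∅; g ≡ 0 at y ∈ {1}; common: ∅.
  x = 2: f ≡ 0 at y ∈ ∅; g ≡ 0 at y ∈ {3}; common: ∅.
  x = 3: f ≡ 0 at y ∈ ∅; g ≡ 0 at y ∈ {5}; common: ∅.
  x = 4: f ≡ 0 at y ∈ ∅; g ≡ 0 at y ∈ {7}; common: ∅.
  x = 5: f ≡ 0 at y ∈ ∅; g ≡ 0 at y ∈ {9}; common: ∅.
  x = 6: f ≡ 0 at y ∈ {2, 4}; g ≡ 0 at y ∈ {0}; common: ∅.
  x = 7: f ≡ 0 at y ∈ {8}; g ≡ 0 at y ∈ {2}; common: ∅.
  x = 8: f ≡ 0 at y ∈ {6, 9}; g ≡ 0 at y ∈ {4}; common: ∅.
  x = 9: f ≡ 0 at y ∈ {0, 3}; g ≡ 0 at y ∈ {6}; common: ∅.
  x = 10: f ≡ 0 at y ∈ {1}; g ≡ 0 at y ∈ {8}; common: ∅.
Collecting: common zeros = ∅, so the count is 0.
Comparison with the Bézout bound: 0 ≤ 2 = deg(f)·deg(g), as expected for curves with no common component (the affine F_11-count falls short of the bound because intersections may lie at infinity, over extension fields, or carry multiplicity).


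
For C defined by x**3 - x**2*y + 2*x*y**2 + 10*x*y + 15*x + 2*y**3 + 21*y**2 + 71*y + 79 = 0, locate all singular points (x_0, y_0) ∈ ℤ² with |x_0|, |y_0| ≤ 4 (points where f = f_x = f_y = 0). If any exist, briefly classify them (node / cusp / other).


Singular points: {(-1, -3)}; classification: cusp.

Compute partial derivatives:
  f_x = 3*x**2 - 2*x*y + 2*y**2 + 10*y + 15.
  f_y = -x**2 + 4*x*y + 10*x + 6*y**2 + 42*y + 71.
Scan x_0 ∈ {−4, ..., 4}. For each x_0, f_y(x_0, y) is a polynomial in y; find its integer roots y ∈ {−4, ..., 4}, then test f_x and f at those candidates.
  x = -4: f_y(-4, y) = 6*y**2 + 26*y + 15; no integer root y with |y| ≤ 4.
  x = -3: f_y(-3, y) = 6*y**2 + 30*y + 32; no integer root y with |y| ≤ 4.
  x = -2: f_y(-2, y) = 6*y**2 + 34*y + 47; no integer root y with |y| ≤ 4.
  x = -1: f_y(-1, y) = 6*y**2 + 38*y + 60; vanishes at y ∈ {-3}. (-1, -3): f_x = 0, f = 0 — SINGULAR.
  x = 0: f_y(0, y) = 6*y**2 + 42*y + 71; no integer root y with |y| ≤ 4.
  x = 1: f_y(1, y) = 6*y**2 + 46*y + 80; no integer root y with |y| ≤ 4.
  x = 2: f_y(2, y) = 6*y**2 + 50*y + 87; no integer root y with |y| ≤ 4.
  x = 3: f_y(3, y) = 6*y**2 + 54*y + 92; no integer root y with |y| ≤ 4.
  x = 4: f_y(4, y) = 6*y**2 + 58*y + 95; no integer root y with |y| ≤ 4.
Only singular point on the grid: (-1, -3).
Classify: substitute x = -1 + u, y = -3 + v and expand: f = u**3 - u**2*v + 2*u*v**2 + 2*v**3 + v**2.
No constant or linear terms (consistent with a singular point). Quadratic part: v**2. Cubic part: u**3 - u**2*v + 2*u*v**2 + 2*v**3.
The quadratic part v**2 is a perfect square, so there is a single (double) tangent line v = 0, i.e. y = -3. Restricting the cubic part to that line (v = 0) leaves u**3 ≠ 0, so f is not divisible by v and the branch is v² ≈ -u**3 to lowest order — this is a cusp.
Classification: cusp.


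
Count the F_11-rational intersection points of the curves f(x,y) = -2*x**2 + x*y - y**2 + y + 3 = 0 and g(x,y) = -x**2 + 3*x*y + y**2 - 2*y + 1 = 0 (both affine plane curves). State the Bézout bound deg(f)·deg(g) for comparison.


Common zeros: ∅; count = 0; Bézout bound = 4.

deg(f) = 2, deg(g) = 2, so Bézout bound = 4.
Scan x ∈ F_11. For each x, list the y ∈ F_11 with f(x, y) ≡ 0 and those with g(x, y) ≡ 0 (mod 11); the common zeros in that column are the intersection.
  x = 0: f ≡ 0 at y ∈ ∅; g ≡ 0 at y ∈ {1}; common: ∅.
  x = 1: f ≡ 0 at y ∈ ∅; g ≡ 0 at y ∈ {0, 10}; common: ∅.
  x = 2: f ≡ 0 at y ∈ {7}; g ≡ 0 at y ∈ ∅; common: ∅.
  x = 3: f ≡ 0 at y ∈ {2}; g ≡ 0 at y ∈ {1, 3}; common: ∅.
  x = 4: f ≡ 0 at y ∈ ∅; g ≡ 0 at y ∈ ∅; common: ∅.
  x = 5: f ≡ 0 at y ∈ ∅; g ≡ 0 at y ∈ {4, 5}; common: ∅.
  x = 6: f ≡ 0 at y ∈ {8, 10}; g ≡ 0 at y ∈ {3}; common: ∅.
  x = 7: f ≡ 0 at y ∈ {1, 7}; g ≡ 0 at y ∈ {4, 10}; common: ∅.
  x = 8: f ≡ 0 at y ∈ ∅; g ≡ 0 at y ∈ ∅; common: ∅.
  x = 9: f ≡ 0 at y ∈ {2, 8}; g ≡ 0 at y ∈ ∅; common: ∅.
  x = 10: f ≡ 0 at y ∈ {1, 10}; g ≡ 0 at y ∈ {0, 5}; common: ∅.
Collecting: common zeros = ∅, so the count is 0.
Comparison with the Bézout bound: 0 ≤ 4 = deg(f)·deg(g), as expected for curves with no common component (the affine F_11-count falls short of the bound because intersections may lie at infinity, over extension fields, or carry multiplicity).


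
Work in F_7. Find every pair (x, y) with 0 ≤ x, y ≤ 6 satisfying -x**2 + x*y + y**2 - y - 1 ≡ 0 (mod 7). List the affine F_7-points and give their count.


Affine F_7-points: {(1, 3), (1, 4), (2, 3), (3, 1), (3, 4), (4, 2), (5, 1), (5, 2)}; count = 8.

For each of the 49 pairs (x, y) ∈ F_7², evaluate f(x, y) mod 7. Record the zeros.
  x = 0: [0↦6, 1↦6, 2↦1, 3↦5, 4↦4, 5↦5, 6↦1]  zeros at y ∈ ∅
  x = 1: [0↦5, 1↦6, 2↦2, 3↦0, 4↦0, 5↦2, 6↦6]  zeros at y ∈ {3, 4}
  x = 2: [0↦2, 1↦4, 2↦1, 3↦0, 4↦1, 5↦4, 6↦2]  zeros at y ∈ {3}
  x = 3: [0↦4, 1↦0, 2↦5, 3↦5, 4↦0, 5↦4, 6↦3]  zeros at y ∈ {1, 4}
  x = 4: [0↦4, 1↦1, 2↦0, 3↦1, 4↦4, 5↦2, 6↦2]  zeros at y ∈ {2}
  x = 5: [0↦2, 1↦0, 2↦0, 3↦2, 4↦6, 5↦5, 6↦6]  zeros at y ∈ {1, 2}
  x = 6: [0↦5, 1↦4, 2↦5, 3↦1, 4↦6, 5↦6, 6↦1]  zeros at y ∈ ∅
Collecting zeros: affine points = {(1, 3), (1, 4), (2, 3), (3, 1), (3, 4), (4, 2), (5, 1), (5, 2)}.
Total count |C(F_7)_aff| = 8.


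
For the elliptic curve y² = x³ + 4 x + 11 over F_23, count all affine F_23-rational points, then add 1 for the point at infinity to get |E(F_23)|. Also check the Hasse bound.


Affine points = {(1, 4), (1, 19), (2, 2), (2, 21), (3, 2), (3, 21), (5, 8), (5, 15), (8, 7), (8, 16), (10, 4), (10, 19), (11, 11), (11, 12), (12, 4), (12, 19), (13, 11), (13, 12), (16, 10), (16, 13), (17, 1), (17, 22), (18, 2), (18, 21), (19, 0), (20, 8), (20, 15), (21, 8), (21, 15), (22, 11), (22, 12)}; affine count = 31; |E(F_23)| = 32.

Discriminant check: Δ ∝ 4a³ + 27b² = 4·4³ + 27·11² = 4·64 + 27·121 ≡ 4 (mod 23). Nonzero ⇒ E is nonsingular.
For each x ∈ F_23, compute rhs = x³ + 4·x + 11 mod 23, then count y ∈ F_23 with y² ≡ rhs.
  x = 0: rhs = 11, matching y values: none (0 points).
  x = 1: rhs = 16, matching y values: 4, 19 (2 points).
  x = 2: rhs = 4, matching y values: 2, 21 (2 points).
  x = 3: rhs = 4, matching y values: 2, 21 (2 points).
  x = 4: rhs = 22, matching y values: none (0 points).
  x = 5: rhs = 18, matching y values: 8, 15 (2 points).
  x = 6: rhs = 21, matching y values: none (0 points).
  x = 7: rhs = 14, matching y values: none (0 points).
  x = 8: rhs = 3, matching y values: 7, 16 (2 points).
  x = 9: rhs = 17, matching y values: none (0 points).
  x = 10: rhs = 16, matching y values: 4, 19 (2 points).
  x = 11: rhs = 6, matching y values: 11, 12 (2 points).
  x = 12: rhs = 16, matching y values: 4, 19 (2 points).
  x = 13: rhs = 6, matching y values: 11, 12 (2 points).
  x = 14: rhs = 5, matching y values: none (0 points).
  x = 15: rhs = 19, matching y values: none (0 points).
  x = 16: rhs = 8, matching y values: 10, 13 (2 points).
  x = 17: rhs = 1, matching y values: 1, 22 (2 points).
  x = 18: rhs = 4, matching y values: 2, 21 (2 points).
  x = 19: rhs = 0, matching y values: 0 (1 points).
  x = 20: rhs = 18, matching y values: 8, 15 (2 points).
  x = 21: rhs = 18, matching y values: 8, 15 (2 points).
  x = 22: rhs = 6, matching y values: 11, 12 (2 points).
Total affine count: 31.
Full point count |E(F_23)| = 31 + 1 = 32.
Hasse bound: |32 − (23+1)| = |8| = 8 ≤ 2√23 ≈ 9.5917 ✓.


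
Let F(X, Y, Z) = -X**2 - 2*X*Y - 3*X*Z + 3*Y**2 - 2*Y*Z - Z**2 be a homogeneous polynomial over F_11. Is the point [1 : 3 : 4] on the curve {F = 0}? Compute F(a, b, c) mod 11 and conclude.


F(1,3,4) ≡ 1 (mod 11); P is NOT on the curve.

Evaluate F(1, 3, 4) term-by-term (mod 11).
  -X**2 ↦ -1·1·1·1 = -1
  -2*X*Y ↦ -2·1·3·1 = -6
  -3*X*Z ↦ -3·1·1·4 = -12
  3*Y**2 ↦ 3·1·9·1 = 27
  -2*Y*Z ↦ -2·1·3·4 = -24
  -Z**2 ↦ -1·1·1·16 = -16
Sum: F(1, 3, 4) = (-1) + (-6) + (-12) + (27) + (-24) + (-16) = -32.
Reducing mod 11: -32 ≡ 1 (mod 11).
Since F(a, b, c) ≡ 1 ≠ 0 (mod 11), P does NOT lie on the curve.


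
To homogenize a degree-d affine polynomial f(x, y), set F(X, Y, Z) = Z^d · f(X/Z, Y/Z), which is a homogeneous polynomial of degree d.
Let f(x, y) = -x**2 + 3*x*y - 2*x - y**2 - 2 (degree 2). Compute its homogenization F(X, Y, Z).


F(X, Y, Z) = -X**2 + 3*X*Y - 2*X*Z - Y**2 - 2*Z**2

deg(f) = 2.
Substitute x = X/Z, y = Y/Z into f, then multiply by Z^2.
  monomial -1·x^2·y^0 ↦ -1·X^2·Y^0·Z^0.
  monomial 3·x^1·y^1 ↦ 3·X^1·Y^1·Z^0.
  monomial -2·x^1·y^0 ↦ -2·X^1·Y^0·Z^1.
  monomial -1·x^0·y^2 ↦ -1·X^0·Y^2·Z^0.
  monomial -2·x^0·y^0 ↦ -2·X^0·Y^0·Z^2.
Collecting: F(X, Y, Z) = -X**2 + 3*X*Y - 2*X*Z - Y**2 - 2*Z**2.


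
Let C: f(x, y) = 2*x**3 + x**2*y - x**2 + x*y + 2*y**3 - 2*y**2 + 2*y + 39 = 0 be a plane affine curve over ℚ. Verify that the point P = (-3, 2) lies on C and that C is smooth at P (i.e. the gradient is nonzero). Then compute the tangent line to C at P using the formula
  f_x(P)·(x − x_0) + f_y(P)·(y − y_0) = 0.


Tangent line at P: 50*x + 24*y + 102 = 0.

Step 1: f(-3, 2) = 0, so P lies on C.
Step 2: partial derivatives
  f_x(x, y) = 6*x**2 + 2*x*y - 2*x + y, f_y(x, y) = x**2 + x + 6*y**2 - 4*y + 2.
  f_x(P) = 50, f_y(P) = 24 (gradient nonzero, so P is smooth).
Step 3: tangent line at P: 50·(x − -3) + 24·(y − 2) = 0.
Expanding: 50*x + 24*y + 102 = 0.


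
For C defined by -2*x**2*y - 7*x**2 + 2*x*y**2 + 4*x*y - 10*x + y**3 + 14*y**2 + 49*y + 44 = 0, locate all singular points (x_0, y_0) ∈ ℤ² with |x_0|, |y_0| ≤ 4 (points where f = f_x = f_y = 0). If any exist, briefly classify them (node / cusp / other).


Singular points: {(-2, -3)}; classification: node.

Compute partial derivatives:
  f_x = -4*x*y - 14*x + 2*y**2 + 4*y - 10.
  f_y = -2*x**2 + 4*x*y + 4*x + 3*y**2 + 28*y + 49.
Scan x_0 ∈ {−4, ..., 4}. For each x_0, f_y(x_0, y) is a polynomial in y; find its integer roots y ∈ {−4, ..., 4}, then test f_x and f at those candidates.
  x = -4: f_y(-4, y) = 3*y**2 + 12*y + 1; no integer root y with |y| ≤ 4.
  x = -3: f_y(-3, y) = 3*y**2 + 16*y + 19; no integer root y with |y| ≤ 4.
  x = -2: f_y(-2, y) = 3*y**2 + 20*y + 33; vanishes at y ∈ {-3}. (-2, -3): f_x = 0, f = 0 — SINGULAR.
  x = -1: f_y(-1, y) = 3*y**2 + 24*y + 43; no integer root y with |y| ≤ 4.
  x = 0: f_y(0, y) = 3*y**2 + 28*y + 49; no integer root y with |y| ≤ 4.
  x = 1: f_y(1, y) = 3*y**2 + 32*y + 51; no integer root y with |y| ≤ 4.
  x = 2: f_y(2, y) = 3*y**2 + 36*y + 49; no integer root y with |y| ≤ 4.
  x = 3: f_y(3, y) = 3*y**2 + 40*y + 43; no integer root y with |y| ≤ 4.
  x = 4: f_y(4, y) = 3*y**2 + 44*y + 33; no integer root y with |y| ≤ 4.
Only singular point on the grid: (-2, -3).
Classify: substitute x = -2 + u, y = -3 + v and expand: f = -2*u**2*v - u**2 + 2*u*v**2 + v**3 + v**2.
No constant or linear terms (consistent with a singular point). Quadratic part: -u**2 + v**2. Cubic part: -2*u**2*v + 2*u*v**2 + v**3.
The quadratic part v**2 - u**2 = (v − u)(v + u) splits into two distinct linear factors, so there are two distinct tangent lines y − -3 = ±(x − -2) — this is a node (ordinary double point).
Classification: node.


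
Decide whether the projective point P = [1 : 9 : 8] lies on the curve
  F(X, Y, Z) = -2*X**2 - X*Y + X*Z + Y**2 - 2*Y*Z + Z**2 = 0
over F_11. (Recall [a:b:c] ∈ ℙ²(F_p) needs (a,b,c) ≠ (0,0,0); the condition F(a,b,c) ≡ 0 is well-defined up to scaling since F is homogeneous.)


F(1,9,8) ≡ 9 (mod 11); P is NOT on the curve.

Evaluate F(1, 9, 8) term-by-term (mod 11).
  -2*X**2 ↦ -2·1·1·1 = -2
  -X*Y ↦ -1·1·9·1 = -9
  X*Z ↦ 1·1·1·8 = 8
  Y**2 ↦ 1·1·81·1 = 81
  -2*Y*Z ↦ -2·1·9·8 = -144
  Z**2 ↦ 1·1·1·64 = 64
Sum: F(1, 9, 8) = (-2) + (-9) + (8) + (81) + (-144) + (64) = -2.
Reducing mod 11: -2 ≡ 9 (mod 11).
Since F(a, b, c) ≡ 9 ≠ 0 (mod 11), P does NOT lie on the curve.


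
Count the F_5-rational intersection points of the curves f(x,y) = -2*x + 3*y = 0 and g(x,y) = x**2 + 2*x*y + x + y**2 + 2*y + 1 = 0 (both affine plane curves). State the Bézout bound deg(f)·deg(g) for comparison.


Common zeros: {(1, 4)}; count = 1; Bézout bound = 2.

deg(f) = 1, deg(g) = 2, so Bézout bound = 2.
Scan x ∈ F_5. For each x, list the y ∈ F_5 with f(x, y) ≡ 0 and those with g(x, y) ≡ 0 (mod 5); the common zeros in that column are the intersection.
  x = 0: f ≡ 0 at y ∈ {0}; g ≡ 0 at y ∈ {4}; common: ∅.
  x = 1: f ≡ 0 at y ∈ {4}; g ≡ 0 at y ∈ {2, 4}; common: {4}.
  x = 2: f ≡ 0 at y ∈ {3}; g ≡ 0 at y ∈ ∅; common: ∅.
  x = 3: f ≡ 0 at y ∈ {2}; g ≡ 0 at y ∈ ∅; common: ∅.
  x = 4: f ≡ 0 at y ∈ {1}; g ≡ 0 at y ∈ {2, 3}; common: ∅.
Collecting: common zeros = {(1, 4)}, so the count is 1.
Comparison with the Bézout bound: 1 ≤ 2 = deg(f)·deg(g), as expected for curves with no common component (the affine F_5-count falls short of the bound because intersections may lie at infinity, over extension fields, or carry multiplicity).


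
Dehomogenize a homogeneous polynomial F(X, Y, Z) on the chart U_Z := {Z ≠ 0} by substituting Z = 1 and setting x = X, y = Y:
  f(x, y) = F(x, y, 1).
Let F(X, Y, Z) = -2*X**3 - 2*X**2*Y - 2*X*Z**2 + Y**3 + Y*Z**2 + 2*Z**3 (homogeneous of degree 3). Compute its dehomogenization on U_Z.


f(x, y) = -2*x**3 - 2*x**2*y - 2*x + y**3 + y + 2

On U_Z we set Z = 1. Each monomial c·X^i·Y^j·Z^k in F becomes c·x^i·y^j·1^k = c·x^i·y^j.
Substituting Z = 1: F(X, Y, 1) = -2*x**3 - 2*x**2*y - 2*x + y**3 + y + 2.
Note: deg(f) ≤ deg(F) = 3; strict inequality happens when F is divisible by Z (lost terms).


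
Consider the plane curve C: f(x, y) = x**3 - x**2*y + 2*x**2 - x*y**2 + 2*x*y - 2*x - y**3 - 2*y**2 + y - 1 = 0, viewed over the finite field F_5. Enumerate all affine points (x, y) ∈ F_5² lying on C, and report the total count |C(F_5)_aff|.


Affine F_5-points: {(0, 2), (1, 0), (3, 1), (3, 3), (4, 3)}; count = 5.

For each of the 25 pairs (x, y) ∈ F_5², evaluate f(x, y) mod 5. Record the zeros.
  x = 0: [0↦4, 1↦2, 2↦0, 3↦2, 4↦2]  zeros at y ∈ {2}
  x = 1: [0↦0, 1↦3, 2↦4, 3↦2, 4↦1]  zeros at y ∈ {0}
  x = 2: [0↦1, 1↦2, 2↦4, 3↦1, 4↦2]  zeros at y ∈ ∅
  x = 3: [0↦3, 1↦0, 2↦1, 3↦0, 4↦1]  zeros at y ∈ {1, 3}
  x = 4: [0↦2, 1↦3, 2↦1, 3↦0, 4↦4]  zeros at y ∈ {3}
Collecting zeros: affine points = {(0, 2), (1, 0), (3, 1), (3, 3), (4, 3)}.
Total count |C(F_5)_aff| = 5.


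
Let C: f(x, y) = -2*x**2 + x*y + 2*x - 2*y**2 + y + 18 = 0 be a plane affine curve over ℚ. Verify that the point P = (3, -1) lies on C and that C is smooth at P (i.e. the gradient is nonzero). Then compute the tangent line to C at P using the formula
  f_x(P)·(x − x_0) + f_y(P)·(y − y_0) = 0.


Tangent line at P: -11*x + 8*y + 41 = 0.

Step 1: f(3, -1) = 0, so P lies on C.
Step 2: partial derivatives
  f_x(x, y) = -4*x + y + 2, f_y(x, y) = x - 4*y + 1.
  f_x(P) = -11, f_y(P) = 8 (gradient nonzero, so P is smooth).
Step 3: tangent line at P: -11·(x − 3) + 8·(y − -1) = 0.
Expanding: -11*x + 8*y + 41 = 0.


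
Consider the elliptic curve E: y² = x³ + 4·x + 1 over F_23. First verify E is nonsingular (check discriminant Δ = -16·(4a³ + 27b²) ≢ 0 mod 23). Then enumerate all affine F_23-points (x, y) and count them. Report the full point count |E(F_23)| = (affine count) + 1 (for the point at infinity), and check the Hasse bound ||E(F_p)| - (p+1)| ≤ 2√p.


Affine points = {(0, 1), (0, 22), (1, 11), (1, 12), (4, 9), (4, 14), (5, 10), (5, 13), (7, 2), (7, 21), (8, 4), (8, 19), (10, 11), (10, 12), (12, 11), (12, 12), (14, 8), (14, 15), (15, 3), (15, 20), (19, 6), (19, 17), (20, 10), (20, 13), (21, 10), (21, 13)}; affine count = 26; |E(F_23)| = 27.

Discriminant check: Δ ∝ 4a³ + 27b² = 4·4³ + 27·1² = 4·64 + 27·1 ≡ 7 (mod 23). Nonzero ⇒ E is nonsingular.
For each x ∈ F_23, compute rhs = x³ + 4·x + 1 mod 23, then count y ∈ F_23 with y² ≡ rhs.
  x = 0: rhs = 1, matching y values: 1, 22 (2 points).
  x = 1: rhs = 6, matching y values: 11, 12 (2 points).
  x = 2: rhs = 17, matching y values: none (0 points).
  x = 3: rhs = 17, matching y values: none (0 points).
  x = 4: rhs = 12, matching y values: 9, 14 (2 points).
  x = 5: rhs = 8, matching y values: 10, 13 (2 points).
  x = 6: rhs = 11, matching y values: none (0 points).
  x = 7: rhs = 4, matching y values: 2, 21 (2 points).
  x = 8: rhs = 16, matching y values: 4, 19 (2 points).
  x = 9: rhs = 7, matching y values: none (0 points).
  x = 10: rhs = 6, matching y values: 11, 12 (2 points).
  x = 11: rhs = 19, matching y values: none (0 points).
  x = 12: rhs = 6, matching y values: 11, 12 (2 points).
  x = 13: rhs = 19, matching y values: none (0 points).
  x = 14: rhs = 18, matching y values: 8, 15 (2 points).
  x = 15: rhs = 9, matching y values: 3, 20 (2 points).
  x = 16: rhs = 21, matching y values: none (0 points).
  x = 17: rhs = 14, matching y values: none (0 points).
  x = 18: rhs = 17, matching y values: none (0 points).
  x = 19: rhs = 13, matching y values: 6, 17 (2 points).
  x = 20: rhs = 8, matching y values: 10, 13 (2 points).
  x = 21: rhs = 8, matching y values: 10, 13 (2 points).
  x = 22: rhs = 19, matching y values: none (0 points).
Total affine count: 26.
Full point count |E(F_23)| = 26 + 1 = 27.
Hasse bound: |27 − (23+1)| = |3| = 3 ≤ 2√23 ≈ 9.5917 ✓.


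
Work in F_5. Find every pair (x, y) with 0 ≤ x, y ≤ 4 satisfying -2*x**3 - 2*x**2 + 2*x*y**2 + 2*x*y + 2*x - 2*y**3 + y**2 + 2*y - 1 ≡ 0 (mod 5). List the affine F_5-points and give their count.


Affine F_5-points: {(0, 1), (0, 3), (0, 4), (2, 2), (2, 4)}; count = 5.

For each of the 25 pairs (x, y) ∈ F_5², evaluate f(x, y) mod 5. Record the zeros.
  x = 0: [0↦4, 1↦0, 2↦1, 3↦0, 4↦0]  zeros at y ∈ {1, 3, 4}
  x = 1: [0↦2, 1↦2, 2↦1, 3↦2, 4↦3]  zeros at y ∈ ∅
  x = 2: [0↦4, 1↦3, 2↦0, 3↦3, 4↦0]  zeros at y ∈ {2, 4}
  x = 3: [0↦3, 1↦1, 2↦1, 3↦1, 4↦4]  zeros at y ∈ ∅
  x = 4: [0↦2, 1↦4, 2↦2, 3↦4, 4↦3]  zeros at y ∈ ∅
Collecting zeros: affine points = {(0, 1), (0, 3), (0, 4), (2, 2), (2, 4)}.
Total count |C(F_5)_aff| = 5.


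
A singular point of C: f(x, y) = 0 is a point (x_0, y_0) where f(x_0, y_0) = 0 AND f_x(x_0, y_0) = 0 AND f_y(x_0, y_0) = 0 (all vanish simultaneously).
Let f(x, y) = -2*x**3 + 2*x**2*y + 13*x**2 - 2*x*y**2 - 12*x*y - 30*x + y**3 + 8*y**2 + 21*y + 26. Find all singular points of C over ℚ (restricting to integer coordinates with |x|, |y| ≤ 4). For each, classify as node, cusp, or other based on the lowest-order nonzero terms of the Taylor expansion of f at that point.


Singular points: {(2, -1)}; classification: node.

Compute partial derivatives:
  f_x = -6*x**2 + 4*x*y + 26*x - 2*y**2 - 12*y - 30.
  f_y = 2*x**2 - 4*x*y - 12*x + 3*y**2 + 16*y + 21.
Scan x_0 ∈ {−4, ..., 4}. For each x_0, f_y(x_0, y) is a polynomial in y; find its integer roots y ∈ {−4, ..., 4}, then test f_x and f at those candidates.
  x = -4: f_y(-4, y) = 3*y**2 + 32*y + 101; no integer root y with |y| ≤ 4.
  x = -3: f_y(-3, y) = 3*y**2 + 28*y + 75; no integer root y with |y| ≤ 4.
  x = -2: f_y(-2, y) = 3*y**2 + 24*y + 53; no integer root y with |y| ≤ 4.
  x = -1: f_y(-1, y) = 3*y**2 + 20*y + 35; no integer root y with |y| ≤ 4.
  x = 0: f_y(0, y) = 3*y**2 + 16*y + 21; vanishes at y ∈ {-3}. (0, -3): f_x = -12 ≠ 0.
  x = 1: f_y(1, y) = 3*y**2 + 12*y + 11; no integer root y with |y| ≤ 4.
  x = 2: f_y(2, y) = 3*y**2 + 8*y + 5; vanishes at y ∈ {-1}. (2, -1): f_x = 0, f = 0 — SINGULAR.
  x = 3: f_y(3, y) = 3*y**2 + 4*y + 3; no integer root y with |y| ≤ 4.
  x = 4: f_y(4, y) = 3*y**2 + 5; no integer root y with |y| ≤ 4.
Only singular point on the grid: (2, -1).
Classify: substitute x = 2 + u, y = -1 + v and expand: f = -2*u**3 + 2*u**2*v - u**2 - 2*u*v**2 + v**3 + v**2.
No constant or linear terms (consistent with a singular point). Quadratic part: -u**2 + v**2. Cubic part: -2*u**3 + 2*u**2*v - 2*u*v**2 + v**3.
The quadratic part v**2 - u**2 = (v − u)(v + u) splits into two distinct linear factors, so there are two distinct tangent lines y − -1 = ±(x − 2) — this is a node (ordinary double point).
Classification: node.


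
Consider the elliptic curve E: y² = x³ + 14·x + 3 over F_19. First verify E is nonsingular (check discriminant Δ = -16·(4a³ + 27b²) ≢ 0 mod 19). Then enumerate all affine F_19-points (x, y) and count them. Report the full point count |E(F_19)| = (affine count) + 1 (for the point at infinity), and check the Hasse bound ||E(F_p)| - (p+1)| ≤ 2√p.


Affine points = {(2, 1), (2, 18), (4, 3), (4, 16), (7, 8), (7, 11), (8, 0), (11, 5), (11, 14), (13, 8), (13, 11), (14, 6), (14, 13), (15, 4), (15, 15), (17, 9), (17, 10), (18, 8), (18, 11)}; affine count = 19; |E(F_19)| = 20.

Discriminant check: Δ ∝ 4a³ + 27b² = 4·14³ + 27·3² = 4·2744 + 27·9 ≡ 9 (mod 19). Nonzero ⇒ E is nonsingular.
For each x ∈ F_19, compute rhs = x³ + 14·x + 3 mod 19, then count y ∈ F_19 with y² ≡ rhs.
  x = 0: rhs = 3, matching y values: none (0 points).
  x = 1: rhs = 18, matching y values: none (0 points).
  x = 2: rhs = 1, matching y values: 1, 18 (2 points).
  x = 3: rhs = 15, matching y values: none (0 points).
  x = 4: rhs = 9, matching y values: 3, 16 (2 points).
  x = 5: rhs = 8, matching y values: none (0 points).
  x = 6: rhs = 18, matching y values: none (0 points).
  x = 7: rhs = 7, matching y values: 8, 11 (2 points).
  x = 8: rhs = 0, matching y values: 0 (1 points).
  x = 9: rhs = 3, matching y values: none (0 points).
  x = 10: rhs = 3, matching y values: none (0 points).
  x = 11: rhs = 6, matching y values: 5, 14 (2 points).
  x = 12: rhs = 18, matching y values: none (0 points).
  x = 13: rhs = 7, matching y values: 8, 11 (2 points).
  x = 14: rhs = 17, matching y values: 6, 13 (2 points).
  x = 15: rhs = 16, matching y values: 4, 15 (2 points).
  x = 16: rhs = 10, matching y values: none (0 points).
  x = 17: rhs = 5, matching y values: 9, 10 (2 points).
  x = 18: rhs = 7, matching y values: 8, 11 (2 points).
Total affine count: 19.
Full point count |E(F_19)| = 19 + 1 = 20.
Hasse bound: |20 − (19+1)| = |0| = 0 ≤ 2√19 ≈ 8.7178 ✓.


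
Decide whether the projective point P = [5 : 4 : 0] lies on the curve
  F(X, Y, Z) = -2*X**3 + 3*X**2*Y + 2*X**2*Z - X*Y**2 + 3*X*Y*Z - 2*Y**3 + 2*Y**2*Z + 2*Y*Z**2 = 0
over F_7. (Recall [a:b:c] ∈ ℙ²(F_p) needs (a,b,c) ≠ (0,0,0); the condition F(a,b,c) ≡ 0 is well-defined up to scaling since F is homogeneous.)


F(5,4,0) ≡ 3 (mod 7); P is NOT on the curve.

Evaluate F(5, 4, 0) term-by-term (mod 7).
  -2*X**3 ↦ -2·125·1·1 = -250
  3*X**2*Y ↦ 3·25·4·1 = 300
  2*X**2*Z ↦ 2·25·1·0 = 0
  -X*Y**2 ↦ -1·5·16·1 = -80
  3*X*Y*Z ↦ 3·5·4·0 = 0
  -2*Y**3 ↦ -2·1·64·1 = -128
  2*Y**2*Z ↦ 2·1·16·0 = 0
  2*Y*Z**2 ↦ 2·1·4·0 = 0
Sum: F(5, 4, 0) = (-250) + (300) + (0) + (-80) + (0) + (-128) + (0) + (0) = -158.
Reducing mod 7: -158 ≡ 3 (mod 7).
Since F(a, b, c) ≡ 3 ≠ 0 (mod 7), P does NOT lie on the curve.


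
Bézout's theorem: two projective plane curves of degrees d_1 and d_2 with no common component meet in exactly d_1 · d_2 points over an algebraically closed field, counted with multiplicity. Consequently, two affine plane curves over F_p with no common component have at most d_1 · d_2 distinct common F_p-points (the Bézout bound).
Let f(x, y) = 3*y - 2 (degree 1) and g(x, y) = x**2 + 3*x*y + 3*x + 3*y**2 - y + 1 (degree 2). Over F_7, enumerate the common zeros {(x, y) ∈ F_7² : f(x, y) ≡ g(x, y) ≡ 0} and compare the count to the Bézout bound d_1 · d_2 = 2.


Common zeros: {(3, 3), (6, 3)}; count = 2; Bézout bound = 2.

deg(f) = 1, deg(g) = 2, so Bézout bound = 2.
Scan x ∈ F_7. For each x, list the y ∈ F_7 with f(x, y) ≡ 0 and those with g(x, y) ≡ 0 (mod 7); the common zeros in that column are the intersection.
  x = 0: f ≡ 0 at y ∈ {3}; g ≡ 0 at y ∈ ∅; common: ∅.
  x = 1: f ≡ 0 at y ∈ {3}; g ≡ 0 at y ∈ {2}; common: ∅.
  x = 2: f ≡ 0 at y ∈ {3}; g ≡ 0 at y ∈ ∅; common: ∅.
  x = 3: f ≡ 0 at y ∈ {3}; g ≡ 0 at y ∈ {3, 6}; common: {3}.
  x = 4: f ≡ 0 at y ∈ {3}; g ≡ 0 at y ∈ {2, 6}; common: ∅.
  x = 5: f ≡ 0 at y ∈ {3}; g ≡ 0 at y ∈ ∅; common: ∅.
  x = 6: f ≡ 0 at y ∈ {3}; g ≡ 0 at y ∈ {3}; common: {3}.
Collecting: common zeros = {(3, 3), (6, 3)}, so the count is 2.
Comparison with the Bézout bound: 2 ≤ 2 = deg(f)·deg(g), as expected for curves with no common component (the bound is attained).


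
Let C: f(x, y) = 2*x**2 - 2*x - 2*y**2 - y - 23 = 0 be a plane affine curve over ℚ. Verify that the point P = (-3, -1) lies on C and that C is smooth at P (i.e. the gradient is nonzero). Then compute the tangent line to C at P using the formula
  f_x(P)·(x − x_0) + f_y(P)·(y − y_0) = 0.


Tangent line at P: -14*x + 3*y - 39 = 0.

Step 1: f(-3, -1) = 0, so P lies on C.
Step 2: partial derivatives
  f_x(x, y) = 4*x - 2, f_y(x, y) = -4*y - 1.
  f_x(P) = -14, f_y(P) = 3 (gradient nonzero, so P is smooth).
Step 3: tangent line at P: -14·(x − -3) + 3·(y − -1) = 0.
Expanding: -14*x + 3*y - 39 = 0.


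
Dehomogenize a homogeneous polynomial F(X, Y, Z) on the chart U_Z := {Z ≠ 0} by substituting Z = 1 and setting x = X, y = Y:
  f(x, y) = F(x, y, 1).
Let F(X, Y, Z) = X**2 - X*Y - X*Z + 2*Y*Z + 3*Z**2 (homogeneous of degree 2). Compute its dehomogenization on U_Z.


f(x, y) = x**2 - x*y - x + 2*y + 3

On U_Z we set Z = 1. Each monomial c·X^i·Y^j·Z^k in F becomes c·x^i·y^j·1^k = c·x^i·y^j.
Substituting Z = 1: F(X, Y, 1) = x**2 - x*y - x + 2*y + 3.
Note: deg(f) ≤ deg(F) = 2; strict inequality happens when F is divisible by Z (lost terms).


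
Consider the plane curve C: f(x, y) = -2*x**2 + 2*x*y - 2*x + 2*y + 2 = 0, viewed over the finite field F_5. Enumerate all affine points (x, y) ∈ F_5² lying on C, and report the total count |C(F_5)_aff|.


Affine F_5-points: {(0, 4), (1, 3), (2, 0), (3, 4)}; count = 4.

For each of the 25 pairs (x, y) ∈ F_5², evaluate f(x, y) mod 5. Record the zeros.
  x = 0: [0↦2, 1↦4, 2↦1, 3↦3, 4↦0]  zeros at y ∈ {4}
  x = 1: [0↦3, 1↦2, 2↦1, 3↦0, 4↦4]  zeros at y ∈ {3}
  x = 2: [0↦0, 1↦1, 2↦2, 3↦3, 4↦4]  zeros at y ∈ {0}
  x = 3: [0↦3, 1↦1, 2↦4, 3↦2, 4↦0]  zeros at y ∈ {4}
  x = 4: [0↦2, 1↦2, 2↦2, 3↦2, 4↦2]  zeros at y ∈ ∅
Collecting zeros: affine points = {(0, 4), (1, 3), (2, 0), (3, 4)}.
Total count |C(F_5)_aff| = 4.


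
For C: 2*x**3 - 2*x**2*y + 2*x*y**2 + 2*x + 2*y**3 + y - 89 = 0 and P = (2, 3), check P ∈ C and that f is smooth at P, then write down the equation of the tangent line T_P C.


Tangent line at P: 20*x + 71*y - 253 = 0.

Step 1: f(2, 3) = 0, so P lies on C.
Step 2: partial derivatives
  f_x(x, y) = 6*x**2 - 4*x*y + 2*y**2 + 2, f_y(x, y) = -2*x**2 + 4*x*y + 6*y**2 + 1.
  f_x(P) = 20, f_y(P) = 71 (gradient nonzero, so P is smooth).
Step 3: tangent line at P: 20·(x − 2) + 71·(y − 3) = 0.
Expanding: 20*x + 71*y - 253 = 0.


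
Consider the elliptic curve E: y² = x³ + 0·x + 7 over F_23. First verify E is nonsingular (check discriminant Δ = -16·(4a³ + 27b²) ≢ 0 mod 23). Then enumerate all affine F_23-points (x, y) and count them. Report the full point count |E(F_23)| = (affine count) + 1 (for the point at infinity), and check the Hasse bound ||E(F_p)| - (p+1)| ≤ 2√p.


Affine points = {(1, 10), (1, 13), (4, 5), (4, 18), (6, 4), (6, 19), (8, 6), (8, 17), (9, 0), (10, 8), (10, 15), (11, 2), (11, 21), (15, 1), (15, 22), (16, 3), (16, 20), (19, 9), (19, 14), (20, 7), (20, 16), (22, 11), (22, 12)}; affine count = 23; |E(F_23)| = 24.

Discriminant check: Δ ∝ 4a³ + 27b² = 4·0³ + 27·7² = 4·0 + 27·49 ≡ 12 (mod 23). Nonzero ⇒ E is nonsingular.
For each x ∈ F_23, compute rhs = x³ + 0·x + 7 mod 23, then count y ∈ F_23 with y² ≡ rhs.
  x = 0: rhs = 7, matching y values: none (0 points).
  x = 1: rhs = 8, matching y values: 10, 13 (2 points).
  x = 2: rhs = 15, matching y values: none (0 points).
  x = 3: rhs = 11, matching y values: none (0 points).
  x = 4: rhs = 2, matching y values: 5, 18 (2 points).
  x = 5: rhs = 17, matching y values: none (0 points).
  x = 6: rhs = 16, matching y values: 4, 19 (2 points).
  x = 7: rhs = 5, matching y values: none (0 points).
  x = 8: rhs = 13, matching y values: 6, 17 (2 points).
  x = 9: rhs = 0, matching y values: 0 (1 points).
  x = 10: rhs = 18, matching y values: 8, 15 (2 points).
  x = 11: rhs = 4, matching y values: 2, 21 (2 points).
  x = 12: rhs = 10, matching y values: none (0 points).
  x = 13: rhs = 19, matching y values: none (0 points).
  x = 14: rhs = 14, matching y values: none (0 points).
  x = 15: rhs = 1, matching y values: 1, 22 (2 points).
  x = 16: rhs = 9, matching y values: 3, 20 (2 points).
  x = 17: rhs = 21, matching y values: none (0 points).
  x = 18: rhs = 20, matching y values: none (0 points).
  x = 19: rhs = 12, matching y values: 9, 14 (2 points).
  x = 20: rhs = 3, matching y values: 7, 16 (2 points).
  x = 21: rhs = 22, matching y values: none (0 points).
  x = 22: rhs = 6, matching y values: 11, 12 (2 points).
Total affine count: 23.
Full point count |E(F_23)| = 23 + 1 = 24.
Hasse bound: |24 − (23+1)| = |0| = 0 ≤ 2√23 ≈ 9.5917 ✓.


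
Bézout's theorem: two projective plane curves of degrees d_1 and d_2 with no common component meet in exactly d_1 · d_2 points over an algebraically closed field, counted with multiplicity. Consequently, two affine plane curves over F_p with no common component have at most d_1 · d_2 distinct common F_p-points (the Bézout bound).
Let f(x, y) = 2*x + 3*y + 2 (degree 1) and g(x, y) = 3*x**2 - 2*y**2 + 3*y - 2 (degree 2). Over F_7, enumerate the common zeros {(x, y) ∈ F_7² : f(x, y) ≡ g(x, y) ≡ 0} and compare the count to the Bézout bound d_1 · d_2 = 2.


Common zeros: ∅; count = 0; Bézout bound = 2.

deg(f) = 1, deg(g) = 2, so Bézout bound = 2.
Scan x ∈ F_7. For each x, list the y ∈ F_7 with f(x, y) ≡ 0 and those with g(x, y) ≡ 0 (mod 7); the common zeros in that column are the intersection.
  x = 0: f ≡ 0 at y ∈ {4}; g ≡ 0 at y ∈ {6}; common: ∅.
  x = 1: f ≡ 0 at y ∈ {1}; g ≡ 0 at y ∈ ∅; common: ∅.
  x = 2: f ≡ 0 at y ∈ {5}; g ≡ 0 at y ∈ ∅; common: ∅.
  x = 3: f ≡ 0 at y ∈ {2}; g ≡ 0 at y ∈ ∅; common: ∅.
  x = 4: f ≡ 0 at y ∈ {6}; g ≡ 0 at y ∈ ∅; common: ∅.
  x = 5: f ≡ 0 at y ∈ {3}; g ≡ 0 at y ∈ ∅; common: ∅.
  x = 6: f ≡ 0 at y ∈ {0}; g ≡ 0 at y ∈ ∅; common: ∅.
Collecting: common zeros = ∅, so the count is 0.
Comparison with the Bézout bound: 0 ≤ 2 = deg(f)·deg(g), as expected for curves with no common component (the affine F_7-count falls short of the bound because intersections may lie at infinity, over extension fields, or carry multiplicity).
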